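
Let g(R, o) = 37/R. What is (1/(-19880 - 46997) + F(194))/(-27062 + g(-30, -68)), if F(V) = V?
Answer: -389224110/54297235669 ≈ -0.0071684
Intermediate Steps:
(1/(-19880 - 46997) + F(194))/(-27062 + g(-30, -68)) = (1/(-19880 - 46997) + 194)/(-27062 + 37/(-30)) = (1/(-66877) + 194)/(-27062 + 37*(-1/30)) = (-1/66877 + 194)/(-27062 - 37/30) = 12974137/(66877*(-811897/30)) = (12974137/66877)*(-30/811897) = -389224110/54297235669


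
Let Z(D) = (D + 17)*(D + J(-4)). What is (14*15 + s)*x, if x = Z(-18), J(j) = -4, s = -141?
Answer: 1518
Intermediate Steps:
Z(D) = (-4 + D)*(17 + D) (Z(D) = (D + 17)*(D - 4) = (17 + D)*(-4 + D) = (-4 + D)*(17 + D))
x = 22 (x = -68 + (-18)² + 13*(-18) = -68 + 324 - 234 = 22)
(14*15 + s)*x = (14*15 - 141)*22 = (210 - 141)*22 = 69*22 = 1518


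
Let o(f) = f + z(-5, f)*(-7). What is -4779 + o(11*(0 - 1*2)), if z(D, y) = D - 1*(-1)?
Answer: -4773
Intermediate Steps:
z(D, y) = 1 + D (z(D, y) = D + 1 = 1 + D)
o(f) = 28 + f (o(f) = f + (1 - 5)*(-7) = f - 4*(-7) = f + 28 = 28 + f)
-4779 + o(11*(0 - 1*2)) = -4779 + (28 + 11*(0 - 1*2)) = -4779 + (28 + 11*(0 - 2)) = -4779 + (28 + 11*(-2)) = -4779 + (28 - 22) = -4779 + 6 = -4773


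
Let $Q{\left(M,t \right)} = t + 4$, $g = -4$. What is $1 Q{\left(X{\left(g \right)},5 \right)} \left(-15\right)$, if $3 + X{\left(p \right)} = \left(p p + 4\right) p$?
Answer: $-135$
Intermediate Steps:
$X{\left(p \right)} = -3 + p \left(4 + p^{2}\right)$ ($X{\left(p \right)} = -3 + \left(p p + 4\right) p = -3 + \left(p^{2} + 4\right) p = -3 + \left(4 + p^{2}\right) p = -3 + p \left(4 + p^{2}\right)$)
$Q{\left(M,t \right)} = 4 + t$
$1 Q{\left(X{\left(g \right)},5 \right)} \left(-15\right) = 1 \left(4 + 5\right) \left(-15\right) = 1 \cdot 9 \left(-15\right) = 9 \left(-15\right) = -135$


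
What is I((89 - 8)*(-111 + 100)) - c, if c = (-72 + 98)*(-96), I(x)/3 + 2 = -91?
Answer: 2217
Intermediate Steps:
I(x) = -279 (I(x) = -6 + 3*(-91) = -6 - 273 = -279)
c = -2496 (c = 26*(-96) = -2496)
I((89 - 8)*(-111 + 100)) - c = -279 - 1*(-2496) = -279 + 2496 = 2217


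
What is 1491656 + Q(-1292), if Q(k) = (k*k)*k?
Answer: -2155197432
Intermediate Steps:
Q(k) = k**3 (Q(k) = k**2*k = k**3)
1491656 + Q(-1292) = 1491656 + (-1292)**3 = 1491656 - 2156689088 = -2155197432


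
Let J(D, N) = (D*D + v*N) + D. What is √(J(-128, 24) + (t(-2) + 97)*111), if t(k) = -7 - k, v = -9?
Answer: 2*√6563 ≈ 162.02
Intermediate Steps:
J(D, N) = D + D² - 9*N (J(D, N) = (D*D - 9*N) + D = (D² - 9*N) + D = D + D² - 9*N)
√(J(-128, 24) + (t(-2) + 97)*111) = √((-128 + (-128)² - 9*24) + ((-7 - 1*(-2)) + 97)*111) = √((-128 + 16384 - 216) + ((-7 + 2) + 97)*111) = √(16040 + (-5 + 97)*111) = √(16040 + 92*111) = √(16040 + 10212) = √26252 = 2*√6563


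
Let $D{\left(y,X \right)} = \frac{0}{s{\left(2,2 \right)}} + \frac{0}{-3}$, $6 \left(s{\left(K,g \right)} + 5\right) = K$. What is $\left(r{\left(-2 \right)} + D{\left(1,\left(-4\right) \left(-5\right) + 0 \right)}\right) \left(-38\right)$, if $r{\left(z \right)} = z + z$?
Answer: $152$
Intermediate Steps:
$s{\left(K,g \right)} = -5 + \frac{K}{6}$
$r{\left(z \right)} = 2 z$
$D{\left(y,X \right)} = 0$ ($D{\left(y,X \right)} = \frac{0}{-5 + \frac{1}{6} \cdot 2} + \frac{0}{-3} = \frac{0}{-5 + \frac{1}{3}} + 0 \left(- \frac{1}{3}\right) = \frac{0}{- \frac{14}{3}} + 0 = 0 \left(- \frac{3}{14}\right) + 0 = 0 + 0 = 0$)
$\left(r{\left(-2 \right)} + D{\left(1,\left(-4\right) \left(-5\right) + 0 \right)}\right) \left(-38\right) = \left(2 \left(-2\right) + 0\right) \left(-38\right) = \left(-4 + 0\right) \left(-38\right) = \left(-4\right) \left(-38\right) = 152$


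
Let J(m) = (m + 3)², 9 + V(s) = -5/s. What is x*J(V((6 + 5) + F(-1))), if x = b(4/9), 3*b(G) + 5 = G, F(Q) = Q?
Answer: -6929/108 ≈ -64.157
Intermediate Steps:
b(G) = -5/3 + G/3
x = -41/27 (x = -5/3 + (4/9)/3 = -5/3 + (4*(⅑))/3 = -5/3 + (⅓)*(4/9) = -5/3 + 4/27 = -41/27 ≈ -1.5185)
V(s) = -9 - 5/s
J(m) = (3 + m)²
x*J(V((6 + 5) + F(-1))) = -41*(3 + (-9 - 5/((6 + 5) - 1)))²/27 = -41*(3 + (-9 - 5/(11 - 1)))²/27 = -41*(3 + (-9 - 5/10))²/27 = -41*(3 + (-9 - 5*⅒))²/27 = -41*(3 + (-9 - ½))²/27 = -41*(3 - 19/2)²/27 = -41*(-13/2)²/27 = -41/27*169/4 = -6929/108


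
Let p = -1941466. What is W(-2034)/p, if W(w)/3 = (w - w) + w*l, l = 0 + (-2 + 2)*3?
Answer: 0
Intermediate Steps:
l = 0 (l = 0 + 0*3 = 0 + 0 = 0)
W(w) = 0 (W(w) = 3*((w - w) + w*0) = 3*(0 + 0) = 3*0 = 0)
W(-2034)/p = 0/(-1941466) = 0*(-1/1941466) = 0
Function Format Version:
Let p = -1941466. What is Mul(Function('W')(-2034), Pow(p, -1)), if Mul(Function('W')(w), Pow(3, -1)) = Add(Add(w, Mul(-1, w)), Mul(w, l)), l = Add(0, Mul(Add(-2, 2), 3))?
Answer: 0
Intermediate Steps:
l = 0 (l = Add(0, Mul(0, 3)) = Add(0, 0) = 0)
Function('W')(w) = 0 (Function('W')(w) = Mul(3, Add(Add(w, Mul(-1, w)), Mul(w, 0))) = Mul(3, Add(0, 0)) = Mul(3, 0) = 0)
Mul(Function('W')(-2034), Pow(p, -1)) = Mul(0, Pow(-1941466, -1)) = Mul(0, Rational(-1, 1941466)) = 0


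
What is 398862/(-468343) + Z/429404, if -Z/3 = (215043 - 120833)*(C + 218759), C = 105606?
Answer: -21467823455280549/100554178786 ≈ -2.1350e+5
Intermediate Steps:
Z = -91675279950 (Z = -3*(215043 - 120833)*(105606 + 218759) = -282630*324365 = -3*30558426650 = -91675279950)
398862/(-468343) + Z/429404 = 398862/(-468343) - 91675279950/429404 = 398862*(-1/468343) - 91675279950*1/429404 = -398862/468343 - 45837639975/214702 = -21467823455280549/100554178786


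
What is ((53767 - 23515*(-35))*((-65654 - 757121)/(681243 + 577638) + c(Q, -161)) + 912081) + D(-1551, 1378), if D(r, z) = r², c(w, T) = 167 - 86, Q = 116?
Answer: 30953694755318/419627 ≈ 7.3765e+7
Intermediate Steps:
c(w, T) = 81
((53767 - 23515*(-35))*((-65654 - 757121)/(681243 + 577638) + c(Q, -161)) + 912081) + D(-1551, 1378) = ((53767 - 23515*(-35))*((-65654 - 757121)/(681243 + 577638) + 81) + 912081) + (-1551)² = ((53767 + 823025)*(-822775/1258881 + 81) + 912081) + 2405601 = (876792*(-822775*1/1258881 + 81) + 912081) + 2405601 = (876792*(-822775/1258881 + 81) + 912081) + 2405601 = (876792*(101146586/1258881) + 912081) + 2405601 = (29561505810704/419627 + 912081) + 2405601 = 29944239624491/419627 + 2405601 = 30953694755318/419627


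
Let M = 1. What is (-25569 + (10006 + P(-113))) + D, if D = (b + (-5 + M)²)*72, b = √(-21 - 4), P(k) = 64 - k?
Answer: -14234 + 360*I ≈ -14234.0 + 360.0*I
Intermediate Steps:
b = 5*I (b = √(-25) = 5*I ≈ 5.0*I)
D = 1152 + 360*I (D = (5*I + (-5 + 1)²)*72 = (5*I + (-4)²)*72 = (5*I + 16)*72 = (16 + 5*I)*72 = 1152 + 360*I ≈ 1152.0 + 360.0*I)
(-25569 + (10006 + P(-113))) + D = (-25569 + (10006 + (64 - 1*(-113)))) + (1152 + 360*I) = (-25569 + (10006 + (64 + 113))) + (1152 + 360*I) = (-25569 + (10006 + 177)) + (1152 + 360*I) = (-25569 + 10183) + (1152 + 360*I) = -15386 + (1152 + 360*I) = -14234 + 360*I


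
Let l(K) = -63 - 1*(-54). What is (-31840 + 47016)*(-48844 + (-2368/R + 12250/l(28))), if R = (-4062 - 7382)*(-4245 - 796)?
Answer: -98896817332653424/129800709 ≈ -7.6191e+8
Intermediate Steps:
l(K) = -9 (l(K) = -63 + 54 = -9)
R = 57689204 (R = -11444*(-5041) = 57689204)
(-31840 + 47016)*(-48844 + (-2368/R + 12250/l(28))) = (-31840 + 47016)*(-48844 + (-2368/57689204 + 12250/(-9))) = 15176*(-48844 + (-2368*1/57689204 + 12250*(-⅑))) = 15176*(-48844 + (-592/14422301 - 12250/9)) = 15176*(-48844 - 176673192578/129800709) = 15176*(-6516659022974/129800709) = -98896817332653424/129800709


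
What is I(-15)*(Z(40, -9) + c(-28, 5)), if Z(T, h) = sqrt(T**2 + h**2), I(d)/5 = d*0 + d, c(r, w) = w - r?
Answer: -5550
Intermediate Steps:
I(d) = 5*d (I(d) = 5*(d*0 + d) = 5*(0 + d) = 5*d)
I(-15)*(Z(40, -9) + c(-28, 5)) = (5*(-15))*(sqrt(40**2 + (-9)**2) + (5 - 1*(-28))) = -75*(sqrt(1600 + 81) + (5 + 28)) = -75*(sqrt(1681) + 33) = -75*(41 + 33) = -75*74 = -5550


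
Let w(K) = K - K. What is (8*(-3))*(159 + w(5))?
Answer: -3816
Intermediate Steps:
w(K) = 0
(8*(-3))*(159 + w(5)) = (8*(-3))*(159 + 0) = -24*159 = -3816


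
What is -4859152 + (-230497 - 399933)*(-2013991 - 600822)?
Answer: 1648451700438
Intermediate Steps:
-4859152 + (-230497 - 399933)*(-2013991 - 600822) = -4859152 - 630430*(-2614813) = -4859152 + 1648456559590 = 1648451700438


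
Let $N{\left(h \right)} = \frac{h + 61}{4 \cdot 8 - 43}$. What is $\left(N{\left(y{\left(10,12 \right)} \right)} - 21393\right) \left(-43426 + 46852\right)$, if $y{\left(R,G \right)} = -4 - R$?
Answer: $- \frac{806377620}{11} \approx -7.3307 \cdot 10^{7}$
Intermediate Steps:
$N{\left(h \right)} = - \frac{61}{11} - \frac{h}{11}$ ($N{\left(h \right)} = \frac{61 + h}{32 - 43} = \frac{61 + h}{-11} = \left(61 + h\right) \left(- \frac{1}{11}\right) = - \frac{61}{11} - \frac{h}{11}$)
$\left(N{\left(y{\left(10,12 \right)} \right)} - 21393\right) \left(-43426 + 46852\right) = \left(\left(- \frac{61}{11} - \frac{-4 - 10}{11}\right) - 21393\right) \left(-43426 + 46852\right) = \left(\left(- \frac{61}{11} - \frac{-4 - 10}{11}\right) - 21393\right) 3426 = \left(\left(- \frac{61}{11} - - \frac{14}{11}\right) - 21393\right) 3426 = \left(\left(- \frac{61}{11} + \frac{14}{11}\right) - 21393\right) 3426 = \left(- \frac{47}{11} - 21393\right) 3426 = \left(- \frac{235370}{11}\right) 3426 = - \frac{806377620}{11}$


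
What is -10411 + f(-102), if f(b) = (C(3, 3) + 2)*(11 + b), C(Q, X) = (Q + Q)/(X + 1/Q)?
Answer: -53784/5 ≈ -10757.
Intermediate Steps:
C(Q, X) = 2*Q/(X + 1/Q) (C(Q, X) = (2*Q)/(X + 1/Q) = 2*Q/(X + 1/Q))
f(b) = 209/5 + 19*b/5 (f(b) = (2*3²/(1 + 3*3) + 2)*(11 + b) = (2*9/(1 + 9) + 2)*(11 + b) = (2*9/10 + 2)*(11 + b) = (2*9*(⅒) + 2)*(11 + b) = (9/5 + 2)*(11 + b) = 19*(11 + b)/5 = 209/5 + 19*b/5)
-10411 + f(-102) = -10411 + (209/5 + (19/5)*(-102)) = -10411 + (209/5 - 1938/5) = -10411 - 1729/5 = -53784/5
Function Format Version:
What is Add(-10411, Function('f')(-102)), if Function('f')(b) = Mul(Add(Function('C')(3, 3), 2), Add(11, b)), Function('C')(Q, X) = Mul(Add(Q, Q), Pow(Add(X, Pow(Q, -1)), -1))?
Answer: Rational(-53784, 5) ≈ -10757.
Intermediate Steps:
Function('C')(Q, X) = Mul(2, Q, Pow(Add(X, Pow(Q, -1)), -1)) (Function('C')(Q, X) = Mul(Mul(2, Q), Pow(Add(X, Pow(Q, -1)), -1)) = Mul(2, Q, Pow(Add(X, Pow(Q, -1)), -1)))
Function('f')(b) = Add(Rational(209, 5), Mul(Rational(19, 5), b)) (Function('f')(b) = Mul(Add(Mul(2, Pow(3, 2), Pow(Add(1, Mul(3, 3)), -1)), 2), Add(11, b)) = Mul(Add(Mul(2, 9, Pow(Add(1, 9), -1)), 2), Add(11, b)) = Mul(Add(Mul(2, 9, Pow(10, -1)), 2), Add(11, b)) = Mul(Add(Mul(2, 9, Rational(1, 10)), 2), Add(11, b)) = Mul(Add(Rational(9, 5), 2), Add(11, b)) = Mul(Rational(19, 5), Add(11, b)) = Add(Rational(209, 5), Mul(Rational(19, 5), b)))
Add(-10411, Function('f')(-102)) = Add(-10411, Add(Rational(209, 5), Mul(Rational(19, 5), -102))) = Add(-10411, Add(Rational(209, 5), Rational(-1938, 5))) = Add(-10411, Rational(-1729, 5)) = Rational(-53784, 5)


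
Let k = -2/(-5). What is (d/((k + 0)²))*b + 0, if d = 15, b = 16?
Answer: 1500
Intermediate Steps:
k = ⅖ (k = -2*(-⅕) = ⅖ ≈ 0.40000)
(d/((k + 0)²))*b + 0 = (15/((⅖ + 0)²))*16 + 0 = (15/((⅖)²))*16 + 0 = (15/(4/25))*16 + 0 = (15*(25/4))*16 + 0 = (375/4)*16 + 0 = 1500 + 0 = 1500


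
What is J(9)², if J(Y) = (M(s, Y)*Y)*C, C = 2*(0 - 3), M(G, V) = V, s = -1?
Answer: 236196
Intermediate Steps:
C = -6 (C = 2*(-3) = -6)
J(Y) = -6*Y² (J(Y) = (Y*Y)*(-6) = Y²*(-6) = -6*Y²)
J(9)² = (-6*9²)² = (-6*81)² = (-486)² = 236196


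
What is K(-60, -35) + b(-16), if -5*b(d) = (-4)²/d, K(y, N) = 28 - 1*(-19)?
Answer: 236/5 ≈ 47.200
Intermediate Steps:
K(y, N) = 47 (K(y, N) = 28 + 19 = 47)
b(d) = -16/(5*d) (b(d) = -(-4)²/(5*d) = -16/(5*d))
K(-60, -35) + b(-16) = 47 - 16/5/(-16) = 47 - 16/5*(-1/16) = 47 + ⅕ = 236/5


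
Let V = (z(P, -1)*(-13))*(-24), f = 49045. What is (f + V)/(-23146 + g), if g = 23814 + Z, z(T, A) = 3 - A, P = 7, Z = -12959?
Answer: -50293/12291 ≈ -4.0919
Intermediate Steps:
g = 10855 (g = 23814 - 12959 = 10855)
V = 1248 (V = ((3 - 1*(-1))*(-13))*(-24) = ((3 + 1)*(-13))*(-24) = (4*(-13))*(-24) = -52*(-24) = 1248)
(f + V)/(-23146 + g) = (49045 + 1248)/(-23146 + 10855) = 50293/(-12291) = 50293*(-1/12291) = -50293/12291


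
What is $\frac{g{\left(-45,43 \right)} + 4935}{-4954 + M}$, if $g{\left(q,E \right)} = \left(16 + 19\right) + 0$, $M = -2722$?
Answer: $- \frac{2485}{3838} \approx -0.64747$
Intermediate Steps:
$g{\left(q,E \right)} = 35$ ($g{\left(q,E \right)} = 35 + 0 = 35$)
$\frac{g{\left(-45,43 \right)} + 4935}{-4954 + M} = \frac{35 + 4935}{-4954 - 2722} = \frac{4970}{-7676} = 4970 \left(- \frac{1}{7676}\right) = - \frac{2485}{3838}$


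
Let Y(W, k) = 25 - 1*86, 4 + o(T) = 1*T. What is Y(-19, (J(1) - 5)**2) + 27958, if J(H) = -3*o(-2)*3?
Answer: 27897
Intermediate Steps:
o(T) = -4 + T (o(T) = -4 + 1*T = -4 + T)
J(H) = 54 (J(H) = -3*(-4 - 2)*3 = -3*(-6)*3 = 18*3 = 54)
Y(W, k) = -61 (Y(W, k) = 25 - 86 = -61)
Y(-19, (J(1) - 5)**2) + 27958 = -61 + 27958 = 27897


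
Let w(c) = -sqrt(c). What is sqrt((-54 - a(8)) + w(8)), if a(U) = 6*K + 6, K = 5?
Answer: sqrt(-90 - 2*sqrt(2)) ≈ 9.6348*I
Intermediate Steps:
a(U) = 36 (a(U) = 6*5 + 6 = 30 + 6 = 36)
sqrt((-54 - a(8)) + w(8)) = sqrt((-54 - 1*36) - sqrt(8)) = sqrt((-54 - 36) - 2*sqrt(2)) = sqrt(-90 - 2*sqrt(2))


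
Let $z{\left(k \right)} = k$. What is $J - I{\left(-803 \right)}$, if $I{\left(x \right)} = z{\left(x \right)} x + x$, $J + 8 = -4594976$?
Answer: $-5238990$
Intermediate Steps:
$J = -4594984$ ($J = -8 - 4594976 = -4594984$)
$I{\left(x \right)} = x + x^{2}$ ($I{\left(x \right)} = x x + x = x^{2} + x = x + x^{2}$)
$J - I{\left(-803 \right)} = -4594984 - - 803 \left(1 - 803\right) = -4594984 - \left(-803\right) \left(-802\right) = -4594984 - 644006 = -5238990$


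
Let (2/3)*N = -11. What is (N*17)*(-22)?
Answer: 6171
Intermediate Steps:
N = -33/2 (N = (3/2)*(-11) = -33/2 ≈ -16.500)
(N*17)*(-22) = -33/2*17*(-22) = -561/2*(-22) = 6171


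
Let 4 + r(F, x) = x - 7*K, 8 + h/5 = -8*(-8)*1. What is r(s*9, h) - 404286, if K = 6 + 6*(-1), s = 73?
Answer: -404010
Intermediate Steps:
h = 280 (h = -40 + 5*(-8*(-8)*1) = -40 + 5*(64*1) = -40 + 5*64 = -40 + 320 = 280)
K = 0 (K = 6 - 6 = 0)
r(F, x) = -4 + x (r(F, x) = -4 + (x - 7*0) = -4 + (x + 0) = -4 + x)
r(s*9, h) - 404286 = (-4 + 280) - 404286 = 276 - 404286 = -404010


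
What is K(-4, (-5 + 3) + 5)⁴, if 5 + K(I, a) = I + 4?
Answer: 625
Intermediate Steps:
K(I, a) = -1 + I (K(I, a) = -5 + (I + 4) = -5 + (4 + I) = -1 + I)
K(-4, (-5 + 3) + 5)⁴ = (-1 - 4)⁴ = (-5)⁴ = 625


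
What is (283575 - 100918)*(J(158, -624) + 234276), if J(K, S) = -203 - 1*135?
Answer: 42730413266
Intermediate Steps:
J(K, S) = -338 (J(K, S) = -203 - 135 = -338)
(283575 - 100918)*(J(158, -624) + 234276) = (283575 - 100918)*(-338 + 234276) = 182657*233938 = 42730413266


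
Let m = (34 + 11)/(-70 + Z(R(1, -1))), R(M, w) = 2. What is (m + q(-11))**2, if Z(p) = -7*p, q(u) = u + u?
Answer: 398161/784 ≈ 507.86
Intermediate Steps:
q(u) = 2*u
m = -15/28 (m = (34 + 11)/(-70 - 7*2) = 45/(-70 - 14) = 45/(-84) = 45*(-1/84) = -15/28 ≈ -0.53571)
(m + q(-11))**2 = (-15/28 + 2*(-11))**2 = (-15/28 - 22)**2 = (-631/28)**2 = 398161/784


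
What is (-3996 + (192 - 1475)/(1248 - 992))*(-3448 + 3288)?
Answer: 5121295/8 ≈ 6.4016e+5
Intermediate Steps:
(-3996 + (192 - 1475)/(1248 - 992))*(-3448 + 3288) = (-3996 - 1283/256)*(-160) = -1024259/256*(-160) = 5121295/8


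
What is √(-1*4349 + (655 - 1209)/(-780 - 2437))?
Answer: I*√45006405843/3217 ≈ 65.946*I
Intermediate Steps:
√(-1*4349 + (655 - 1209)/(-780 - 2437)) = √(-4349 - 554/(-3217)) = √(-4349 - 554*(-1/3217)) = √(-4349 + 554/3217) = √(-13990179/3217) = I*√45006405843/3217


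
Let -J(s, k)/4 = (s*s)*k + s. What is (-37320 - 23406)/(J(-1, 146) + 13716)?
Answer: -30363/6568 ≈ -4.6229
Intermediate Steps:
J(s, k) = -4*s - 4*k*s² (J(s, k) = -4*((s*s)*k + s) = -4*(s²*k + s) = -4*(k*s² + s) = -4*(s + k*s²) = -4*s - 4*k*s²)
(-37320 - 23406)/(J(-1, 146) + 13716) = (-37320 - 23406)/(-4*(-1)*(1 + 146*(-1)) + 13716) = -60726/(-4*(-1)*(1 - 146) + 13716) = -60726/(-4*(-1)*(-145) + 13716) = -60726/(-580 + 13716) = -60726/13136 = -60726*1/13136 = -30363/6568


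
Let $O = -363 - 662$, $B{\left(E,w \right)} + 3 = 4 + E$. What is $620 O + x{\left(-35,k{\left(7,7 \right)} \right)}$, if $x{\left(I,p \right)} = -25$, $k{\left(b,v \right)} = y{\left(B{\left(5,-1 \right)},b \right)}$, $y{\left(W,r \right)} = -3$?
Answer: $-635525$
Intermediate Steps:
$B{\left(E,w \right)} = 1 + E$ ($B{\left(E,w \right)} = -3 + \left(4 + E\right) = 1 + E$)
$k{\left(b,v \right)} = -3$
$O = -1025$ ($O = -363 - 662 = -1025$)
$620 O + x{\left(-35,k{\left(7,7 \right)} \right)} = 620 \left(-1025\right) - 25 = -635500 - 25 = -635525$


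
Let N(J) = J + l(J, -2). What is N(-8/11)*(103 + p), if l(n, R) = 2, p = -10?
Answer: 1302/11 ≈ 118.36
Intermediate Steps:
N(J) = 2 + J (N(J) = J + 2 = 2 + J)
N(-8/11)*(103 + p) = (2 - 8/11)*(103 - 10) = (2 - 8*1/11)*93 = (2 - 8/11)*93 = (14/11)*93 = 1302/11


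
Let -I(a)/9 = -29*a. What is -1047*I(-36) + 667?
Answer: 9838279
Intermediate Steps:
I(a) = 261*a (I(a) = -(-261)*a = 261*a)
-1047*I(-36) + 667 = -273267*(-36) + 667 = -1047*(-9396) + 667 = 9837612 + 667 = 9838279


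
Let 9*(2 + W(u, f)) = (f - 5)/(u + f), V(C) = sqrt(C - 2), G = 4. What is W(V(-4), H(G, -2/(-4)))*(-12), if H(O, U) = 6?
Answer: 500/21 + 2*I*sqrt(6)/63 ≈ 23.81 + 0.077762*I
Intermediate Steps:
V(C) = sqrt(-2 + C)
W(u, f) = -2 + (-5 + f)/(9*(f + u)) (W(u, f) = -2 + ((f - 5)/(u + f))/9 = -2 + ((-5 + f)/(f + u))/9 = -2 + (-5 + f)/(9*(f + u)))
W(V(-4), H(G, -2/(-4)))*(-12) = ((-5 - 18*sqrt(-2 - 4) - 17*6)/(9*(6 + sqrt(-2 - 4))))*(-12) = ((-5 - 18*I*sqrt(6) - 102)/(9*(6 + sqrt(-6))))*(-12) = ((-5 - 18*I*sqrt(6) - 102)/(9*(6 + I*sqrt(6))))*(-12) = ((-107 - 18*I*sqrt(6))/(9*(6 + I*sqrt(6))))*(-12) = -4*(-107 - 18*I*sqrt(6))/(3*(6 + I*sqrt(6)))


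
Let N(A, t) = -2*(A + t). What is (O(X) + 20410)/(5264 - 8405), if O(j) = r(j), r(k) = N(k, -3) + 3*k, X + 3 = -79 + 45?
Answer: -6793/1047 ≈ -6.4881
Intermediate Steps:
X = -37 (X = -3 + (-79 + 45) = -3 - 34 = -37)
N(A, t) = -2*A - 2*t
r(k) = 6 + k (r(k) = (-2*k - 2*(-3)) + 3*k = (-2*k + 6) + 3*k = (6 - 2*k) + 3*k = 6 + k)
O(j) = 6 + j
(O(X) + 20410)/(5264 - 8405) = ((6 - 37) + 20410)/(5264 - 8405) = (-31 + 20410)/(-3141) = 20379*(-1/3141) = -6793/1047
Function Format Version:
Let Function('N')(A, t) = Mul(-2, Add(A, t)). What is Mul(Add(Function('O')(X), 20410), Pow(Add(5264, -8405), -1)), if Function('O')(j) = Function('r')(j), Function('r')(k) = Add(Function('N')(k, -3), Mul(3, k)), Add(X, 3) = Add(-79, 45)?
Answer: Rational(-6793, 1047) ≈ -6.4881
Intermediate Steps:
X = -37 (X = Add(-3, Add(-79, 45)) = Add(-3, -34) = -37)
Function('N')(A, t) = Add(Mul(-2, A), Mul(-2, t))
Function('r')(k) = Add(6, k) (Function('r')(k) = Add(Add(Mul(-2, k), Mul(-2, -3)), Mul(3, k)) = Add(Add(Mul(-2, k), 6), Mul(3, k)) = Add(Add(6, Mul(-2, k)), Mul(3, k)) = Add(6, k))
Function('O')(j) = Add(6, j)
Mul(Add(Function('O')(X), 20410), Pow(Add(5264, -8405), -1)) = Mul(Add(Add(6, -37), 20410), Pow(Add(5264, -8405), -1)) = Mul(Add(-31, 20410), Pow(-3141, -1)) = Mul(20379, Rational(-1, 3141)) = Rational(-6793, 1047)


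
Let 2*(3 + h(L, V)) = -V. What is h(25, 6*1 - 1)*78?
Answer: -429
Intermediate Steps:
h(L, V) = -3 - V/2 (h(L, V) = -3 + (-V)/2 = -3 - V/2)
h(25, 6*1 - 1)*78 = (-3 - (6*1 - 1)/2)*78 = (-3 - (6 - 1)/2)*78 = (-3 - 1/2*5)*78 = (-3 - 5/2)*78 = -11/2*78 = -429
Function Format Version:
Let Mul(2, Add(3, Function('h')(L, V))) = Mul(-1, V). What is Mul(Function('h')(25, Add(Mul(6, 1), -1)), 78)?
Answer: -429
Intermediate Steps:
Function('h')(L, V) = Add(-3, Mul(Rational(-1, 2), V)) (Function('h')(L, V) = Add(-3, Mul(Rational(1, 2), Mul(-1, V))) = Add(-3, Mul(Rational(-1, 2), V)))
Mul(Function('h')(25, Add(Mul(6, 1), -1)), 78) = Mul(Add(-3, Mul(Rational(-1, 2), Add(Mul(6, 1), -1))), 78) = Mul(Add(-3, Mul(Rational(-1, 2), Add(6, -1))), 78) = Mul(Add(-3, Mul(Rational(-1, 2), 5)), 78) = Mul(Add(-3, Rational(-5, 2)), 78) = Mul(Rational(-11, 2), 78) = -429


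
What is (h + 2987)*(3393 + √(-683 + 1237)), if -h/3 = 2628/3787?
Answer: 38354081805/3787 + 11303885*√554/3787 ≈ 1.0198e+7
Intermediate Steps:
h = -7884/3787 ≈ -2.0819
(h + 2987)*(3393 + √(-683 + 1237)) = (-7884/3787 + 2987)*(3393 + √(-683 + 1237)) = 11303885*(3393 + √554)/3787 = 38354081805/3787 + 11303885*√554/3787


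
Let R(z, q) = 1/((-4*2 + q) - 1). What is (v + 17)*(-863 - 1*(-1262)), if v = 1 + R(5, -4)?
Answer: 92967/13 ≈ 7151.3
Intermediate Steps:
R(z, q) = 1/(-9 + q) (R(z, q) = 1/((-8 + q) - 1) = 1/(-9 + q))
v = 12/13 (v = 1 + 1/(-9 - 4) = 1 + 1/(-13) = 1 - 1/13 = 12/13 ≈ 0.92308)
(v + 17)*(-863 - 1*(-1262)) = (12/13 + 17)*(-863 - 1*(-1262)) = 233*(-863 + 1262)/13 = (233/13)*399 = 92967/13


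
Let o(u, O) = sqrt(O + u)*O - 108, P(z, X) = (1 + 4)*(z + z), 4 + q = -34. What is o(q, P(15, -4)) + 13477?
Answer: 13369 + 600*sqrt(7) ≈ 14956.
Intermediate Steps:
q = -38 (q = -4 - 34 = -38)
P(z, X) = 10*z (P(z, X) = 5*(2*z) = 10*z)
o(u, O) = -108 + O*sqrt(O + u) (o(u, O) = O*sqrt(O + u) - 108 = -108 + O*sqrt(O + u))
o(q, P(15, -4)) + 13477 = (-108 + (10*15)*sqrt(10*15 - 38)) + 13477 = (-108 + 150*sqrt(150 - 38)) + 13477 = (-108 + 150*sqrt(112)) + 13477 = (-108 + 150*(4*sqrt(7))) + 13477 = (-108 + 600*sqrt(7)) + 13477 = 13369 + 600*sqrt(7)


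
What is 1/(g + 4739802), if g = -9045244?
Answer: -1/4305442 ≈ -2.3226e-7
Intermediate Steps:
1/(g + 4739802) = 1/(-9045244 + 4739802) = 1/(-4305442) = -1/4305442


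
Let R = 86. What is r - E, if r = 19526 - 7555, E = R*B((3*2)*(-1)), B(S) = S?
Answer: 12487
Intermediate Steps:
E = -516 (E = 86*((3*2)*(-1)) = 86*(6*(-1)) = 86*(-6) = -516)
r = 11971
r - E = 11971 - 1*(-516) = 11971 + 516 = 12487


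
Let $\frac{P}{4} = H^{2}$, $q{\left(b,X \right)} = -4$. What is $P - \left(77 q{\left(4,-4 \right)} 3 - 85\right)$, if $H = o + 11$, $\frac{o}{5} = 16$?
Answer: $34133$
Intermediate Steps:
$o = 80$ ($o = 5 \cdot 16 = 80$)
$H = 91$ ($H = 80 + 11 = 91$)
$P = 33124$ ($P = 4 \cdot 91^{2} = 4 \cdot 8281 = 33124$)
$P - \left(77 q{\left(4,-4 \right)} 3 - 85\right) = 33124 - \left(77 \left(\left(-4\right) 3\right) - 85\right) = 33124 - \left(77 \left(-12\right) - 85\right) = 33124 - \left(-924 - 85\right) = 33124 - -1009 = 33124 + 1009 = 34133$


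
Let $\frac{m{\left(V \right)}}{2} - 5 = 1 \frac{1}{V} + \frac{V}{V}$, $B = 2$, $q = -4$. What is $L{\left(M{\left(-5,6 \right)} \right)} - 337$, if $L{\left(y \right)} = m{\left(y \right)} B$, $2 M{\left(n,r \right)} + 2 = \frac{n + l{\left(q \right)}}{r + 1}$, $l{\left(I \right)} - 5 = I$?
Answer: $- \frac{2845}{9} \approx -316.11$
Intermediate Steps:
$l{\left(I \right)} = 5 + I$
$M{\left(n,r \right)} = -1 + \frac{1 + n}{2 \left(1 + r\right)}$ ($M{\left(n,r \right)} = -1 + \frac{\left(n + \left(5 - 4\right)\right) \frac{1}{r + 1}}{2} = -1 + \frac{\left(n + 1\right) \frac{1}{1 + r}}{2} = -1 + \frac{\left(1 + n\right) \frac{1}{1 + r}}{2} = -1 + \frac{\frac{1}{1 + r} \left(1 + n\right)}{2} = -1 + \frac{1 + n}{2 \left(1 + r\right)}$)
$m{\left(V \right)} = 12 + \frac{2}{V}$ ($m{\left(V \right)} = 10 + 2 \left(1 \frac{1}{V} + \frac{V}{V}\right) = 10 + 2 \left(\frac{1}{V} + 1\right) = 10 + 2 \left(1 + \frac{1}{V}\right) = 10 + \left(2 + \frac{2}{V}\right) = 12 + \frac{2}{V}$)
$L{\left(y \right)} = 24 + \frac{4}{y}$ ($L{\left(y \right)} = \left(12 + \frac{2}{y}\right) 2 = 24 + \frac{4}{y}$)
$L{\left(M{\left(-5,6 \right)} \right)} - 337 = \left(24 + \frac{4}{\frac{1}{2} \frac{1}{1 + 6} \left(-1 - 5 - 12\right)}\right) - 337 = \left(24 + \frac{4}{\frac{1}{2} \cdot \frac{1}{7} \left(-1 - 5 - 12\right)}\right) - 337 = \left(24 + \frac{4}{\frac{1}{2} \cdot \frac{1}{7} \left(-18\right)}\right) - 337 = \left(24 + \frac{4}{- \frac{9}{7}}\right) - 337 = \left(24 + 4 \left(- \frac{7}{9}\right)\right) - 337 = \left(24 - \frac{28}{9}\right) - 337 = \frac{188}{9} - 337 = - \frac{2845}{9}$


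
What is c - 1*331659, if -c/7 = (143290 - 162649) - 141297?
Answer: 792933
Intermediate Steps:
c = 1124592 (c = -7*((143290 - 162649) - 141297) = -7*(-19359 - 141297) = -7*(-160656) = 1124592)
c - 1*331659 = 1124592 - 1*331659 = 1124592 - 331659 = 792933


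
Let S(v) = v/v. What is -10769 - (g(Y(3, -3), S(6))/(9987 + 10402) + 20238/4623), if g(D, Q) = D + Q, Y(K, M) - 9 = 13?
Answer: -338493625918/31419449 ≈ -10773.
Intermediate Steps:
Y(K, M) = 22 (Y(K, M) = 9 + 13 = 22)
S(v) = 1
-10769 - (g(Y(3, -3), S(6))/(9987 + 10402) + 20238/4623) = -10769 - ((22 + 1)/(9987 + 10402) + 20238/4623) = -10769 - (23/20389 + 20238*(1/4623)) = -10769 - (23*(1/20389) + 6746/1541) = -10769 - (23/20389 + 6746/1541) = -10769 - 1*137579637/31419449 = -10769 - 137579637/31419449 = -338493625918/31419449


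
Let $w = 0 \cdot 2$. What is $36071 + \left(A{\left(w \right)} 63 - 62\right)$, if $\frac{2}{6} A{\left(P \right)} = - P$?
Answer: $36009$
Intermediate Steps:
$w = 0$
$A{\left(P \right)} = - 3 P$ ($A{\left(P \right)} = 3 \left(- P\right) = - 3 P$)
$36071 + \left(A{\left(w \right)} 63 - 62\right) = 36071 - \left(62 - \left(-3\right) 0 \cdot 63\right) = 36071 + \left(0 \cdot 63 - 62\right) = 36071 + \left(0 - 62\right) = 36071 - 62 = 36009$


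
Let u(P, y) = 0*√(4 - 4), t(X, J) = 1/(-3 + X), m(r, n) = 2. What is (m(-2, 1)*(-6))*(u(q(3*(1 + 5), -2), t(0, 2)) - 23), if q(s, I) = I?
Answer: 276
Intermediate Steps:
u(P, y) = 0 (u(P, y) = 0*√0 = 0*0 = 0)
(m(-2, 1)*(-6))*(u(q(3*(1 + 5), -2), t(0, 2)) - 23) = (2*(-6))*(0 - 23) = -12*(-23) = 276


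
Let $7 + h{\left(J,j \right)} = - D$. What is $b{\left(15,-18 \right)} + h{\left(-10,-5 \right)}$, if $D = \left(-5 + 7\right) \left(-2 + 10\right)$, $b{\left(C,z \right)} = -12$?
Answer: $-35$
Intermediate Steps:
$D = 16$ ($D = 2 \cdot 8 = 16$)
$h{\left(J,j \right)} = -23$ ($h{\left(J,j \right)} = -7 - 16 = -23$)
$b{\left(15,-18 \right)} + h{\left(-10,-5 \right)} = -12 - 23 = -35$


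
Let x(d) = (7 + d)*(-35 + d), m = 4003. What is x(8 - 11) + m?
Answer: 3851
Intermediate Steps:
x(d) = (-35 + d)*(7 + d)
x(8 - 11) + m = (-245 + (8 - 11)² - 28*(8 - 11)) + 4003 = (-245 + (-3)² - 28*(-3)) + 4003 = (-245 + 9 + 84) + 4003 = -152 + 4003 = 3851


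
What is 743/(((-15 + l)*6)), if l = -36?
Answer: -743/306 ≈ -2.4281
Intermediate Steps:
743/(((-15 + l)*6)) = 743/(((-15 - 36)*6)) = 743/((-51*6)) = 743/(-306) = 743*(-1/306) = -743/306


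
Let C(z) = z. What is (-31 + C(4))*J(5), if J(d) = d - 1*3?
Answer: -54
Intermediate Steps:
J(d) = -3 + d (J(d) = d - 3 = -3 + d)
(-31 + C(4))*J(5) = (-31 + 4)*(-3 + 5) = -27*2 = -54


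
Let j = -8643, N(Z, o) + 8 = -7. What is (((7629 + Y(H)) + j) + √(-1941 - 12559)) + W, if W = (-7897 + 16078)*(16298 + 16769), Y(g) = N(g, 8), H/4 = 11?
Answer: 270520098 + 10*I*√145 ≈ 2.7052e+8 + 120.42*I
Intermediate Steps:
N(Z, o) = -15 (N(Z, o) = -8 - 7 = -15)
H = 44 (H = 4*11 = 44)
Y(g) = -15
W = 270521127 (W = 8181*33067 = 270521127)
(((7629 + Y(H)) + j) + √(-1941 - 12559)) + W = (((7629 - 15) - 8643) + √(-1941 - 12559)) + 270521127 = ((7614 - 8643) + √(-14500)) + 270521127 = (-1029 + 10*I*√145) + 270521127 = 270520098 + 10*I*√145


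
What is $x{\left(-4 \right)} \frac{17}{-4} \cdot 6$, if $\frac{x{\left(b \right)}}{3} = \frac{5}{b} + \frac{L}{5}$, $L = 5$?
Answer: $\frac{153}{8} \approx 19.125$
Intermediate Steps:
$x{\left(b \right)} = 3 + \frac{15}{b}$ ($x{\left(b \right)} = 3 \left(\frac{5}{b} + \frac{5}{5}\right) = 3 \left(\frac{5}{b} + 5 \cdot \frac{1}{5}\right) = 3 \left(\frac{5}{b} + 1\right) = 3 \left(1 + \frac{5}{b}\right) = 3 + \frac{15}{b}$)
$x{\left(-4 \right)} \frac{17}{-4} \cdot 6 = \left(3 + \frac{15}{-4}\right) \frac{17}{-4} \cdot 6 = \left(3 + 15 \left(- \frac{1}{4}\right)\right) 17 \left(- \frac{1}{4}\right) 6 = \left(3 - \frac{15}{4}\right) \left(- \frac{17}{4}\right) 6 = \left(- \frac{3}{4}\right) \left(- \frac{17}{4}\right) 6 = \frac{51}{16} \cdot 6 = \frac{153}{8}$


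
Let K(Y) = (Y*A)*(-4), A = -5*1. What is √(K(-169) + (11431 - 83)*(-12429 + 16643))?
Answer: 2*√11954273 ≈ 6915.0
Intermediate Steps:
A = -5
K(Y) = 20*Y (K(Y) = (Y*(-5))*(-4) = -5*Y*(-4) = 20*Y)
√(K(-169) + (11431 - 83)*(-12429 + 16643)) = √(20*(-169) + (11431 - 83)*(-12429 + 16643)) = √(-3380 + 11348*4214) = √(-3380 + 47820472) = √47817092 = 2*√11954273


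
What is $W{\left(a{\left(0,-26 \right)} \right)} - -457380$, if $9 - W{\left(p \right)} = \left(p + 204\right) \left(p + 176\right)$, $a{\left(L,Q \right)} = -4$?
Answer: $422989$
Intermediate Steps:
$W{\left(p \right)} = 9 - \left(176 + p\right) \left(204 + p\right)$ ($W{\left(p \right)} = 9 - \left(p + 204\right) \left(p + 176\right) = 9 - \left(204 + p\right) \left(176 + p\right) = 9 - \left(176 + p\right) \left(204 + p\right)$)
$W{\left(a{\left(0,-26 \right)} \right)} - -457380 = \left(-35895 - \left(-4\right)^{2} - -1520\right) - -457380 = \left(-35895 - 16 + 1520\right) + 457380 = -34391 + 457380 = 422989$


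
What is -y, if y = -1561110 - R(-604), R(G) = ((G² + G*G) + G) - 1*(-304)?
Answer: 2290442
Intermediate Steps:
R(G) = 304 + G + 2*G² (R(G) = ((G² + G²) + G) + 304 = (2*G² + G) + 304 = (G + 2*G²) + 304 = 304 + G + 2*G²)
y = -2290442 (y = -1561110 - (304 - 604 + 2*(-604)²) = -1561110 - (304 - 604 + 2*364816) = -1561110 - (304 - 604 + 729632) = -1561110 - 1*729332 = -1561110 - 729332 = -2290442)
-y = -1*(-2290442) = 2290442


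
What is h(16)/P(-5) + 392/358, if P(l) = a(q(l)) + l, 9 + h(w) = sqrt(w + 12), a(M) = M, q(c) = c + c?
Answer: 1517/895 - 2*sqrt(7)/15 ≈ 1.3422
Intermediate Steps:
q(c) = 2*c
h(w) = -9 + sqrt(12 + w) (h(w) = -9 + sqrt(w + 12) = -9 + sqrt(12 + w))
P(l) = 3*l (P(l) = 2*l + l = 3*l)
h(16)/P(-5) + 392/358 = (-9 + sqrt(12 + 16))/((3*(-5))) + 392/358 = (-9 + sqrt(28))/(-15) + 392*(1/358) = (-9 + 2*sqrt(7))*(-1/15) + 196/179 = (3/5 - 2*sqrt(7)/15) + 196/179 = 1517/895 - 2*sqrt(7)/15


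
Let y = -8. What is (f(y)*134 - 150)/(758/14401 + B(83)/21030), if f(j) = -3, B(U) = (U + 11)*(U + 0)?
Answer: -83587436280/64148671 ≈ -1303.0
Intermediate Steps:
B(U) = U*(11 + U) (B(U) = (11 + U)*U = U*(11 + U))
(f(y)*134 - 150)/(758/14401 + B(83)/21030) = (-3*134 - 150)/(758/14401 + (83*(11 + 83))/21030) = (-402 - 150)/(758*(1/14401) + (83*94)*(1/21030)) = -552/(758/14401 + 7802*(1/21030)) = -552/(758/14401 + 3901/10515) = -552/64148671/151426515 = -552*151426515/64148671 = -83587436280/64148671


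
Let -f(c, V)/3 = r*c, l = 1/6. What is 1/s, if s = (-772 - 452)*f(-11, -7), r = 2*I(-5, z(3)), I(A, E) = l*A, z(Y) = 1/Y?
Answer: 1/67320 ≈ 1.4854e-5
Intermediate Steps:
l = 1/6 ≈ 0.16667
I(A, E) = A/6
r = -5/3 (r = 2*((1/6)*(-5)) = 2*(-5/6) = -5/3 ≈ -1.6667)
f(c, V) = 5*c (f(c, V) = -(-5)*c = 5*c)
s = 67320 (s = (-772 - 452)*(5*(-11)) = -1224*(-55) = 67320)
1/s = 1/67320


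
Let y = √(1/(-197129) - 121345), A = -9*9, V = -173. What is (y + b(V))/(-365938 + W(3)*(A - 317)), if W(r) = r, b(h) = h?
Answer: 173/367132 - 29*I*√5606953157514/72372364028 ≈ 0.00047122 - 0.00094883*I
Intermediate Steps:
A = -81
y = 29*I*√5606953157514/197129 (y = √(-1/197129 - 121345) = √(-23920618506/197129) = 29*I*√5606953157514/197129 ≈ 348.35*I)
(y + b(V))/(-365938 + W(3)*(A - 317)) = (29*I*√5606953157514/197129 - 173)/(-365938 + 3*(-81 - 317)) = (-173 + 29*I*√5606953157514/197129)/(-365938 + 3*(-398)) = (-173 + 29*I*√5606953157514/197129)/(-365938 - 1194) = (-173 + 29*I*√5606953157514/197129)/(-367132) = (-173 + 29*I*√5606953157514/197129)*(-1/367132) = 173/367132 - 29*I*√5606953157514/72372364028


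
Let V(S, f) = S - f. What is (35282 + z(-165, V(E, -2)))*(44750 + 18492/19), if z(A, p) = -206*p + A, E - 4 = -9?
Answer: 31044495370/19 ≈ 1.6339e+9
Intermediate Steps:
E = -5 (E = 4 - 9 = -5)
z(A, p) = A - 206*p
(35282 + z(-165, V(E, -2)))*(44750 + 18492/19) = (35282 + (-165 - 206*(-5 - 1*(-2))))*(44750 + 18492/19) = (35282 + (-165 - 206*(-5 + 2)))*(44750 + 18492*(1/19)) = (35282 + (-165 - 206*(-3)))*(44750 + 18492/19) = (35282 + (-165 + 618))*(868742/19) = (35282 + 453)*(868742/19) = 35735*(868742/19) = 31044495370/19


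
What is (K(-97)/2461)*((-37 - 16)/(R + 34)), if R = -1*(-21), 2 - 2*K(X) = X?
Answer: -477/24610 ≈ -0.019382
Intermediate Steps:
K(X) = 1 - X/2
R = 21
(K(-97)/2461)*((-37 - 16)/(R + 34)) = ((1 - 1/2*(-97))/2461)*((-37 - 16)/(21 + 34)) = ((1 + 97/2)*(1/2461))*(-53/55) = ((99/2)*(1/2461))*(-53*1/55) = (99/4922)*(-53/55) = -477/24610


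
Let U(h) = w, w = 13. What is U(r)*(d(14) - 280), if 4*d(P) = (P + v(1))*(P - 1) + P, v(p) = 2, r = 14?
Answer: -5837/2 ≈ -2918.5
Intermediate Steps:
U(h) = 13
d(P) = P/4 + (-1 + P)*(2 + P)/4 (d(P) = ((P + 2)*(P - 1) + P)/4 = ((2 + P)*(-1 + P) + P)/4 = ((-1 + P)*(2 + P) + P)/4 = (P + (-1 + P)*(2 + P))/4 = P/4 + (-1 + P)*(2 + P)/4)
U(r)*(d(14) - 280) = 13*((-½ + (½)*14 + (¼)*14²) - 280) = 13*((-½ + 7 + (¼)*196) - 280) = 13*((-½ + 7 + 49) - 280) = 13*(111/2 - 280) = 13*(-449/2) = -5837/2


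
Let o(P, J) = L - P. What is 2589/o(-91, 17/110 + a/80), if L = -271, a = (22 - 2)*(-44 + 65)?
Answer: -863/60 ≈ -14.383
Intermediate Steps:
a = 420 (a = 20*21 = 420)
o(P, J) = -271 - P
2589/o(-91, 17/110 + a/80) = 2589/(-271 - 1*(-91)) = 2589/(-271 + 91) = 2589/(-180) = 2589*(-1/180) = -863/60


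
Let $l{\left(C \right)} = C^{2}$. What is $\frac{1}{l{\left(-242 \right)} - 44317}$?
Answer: $\frac{1}{14247} \approx 7.019 \cdot 10^{-5}$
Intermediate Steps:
$\frac{1}{l{\left(-242 \right)} - 44317} = \frac{1}{\left(-242\right)^{2} - 44317} = \frac{1}{58564 - 44317} = \frac{1}{14247}$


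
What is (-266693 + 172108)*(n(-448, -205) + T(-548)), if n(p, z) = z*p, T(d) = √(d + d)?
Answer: -8686686400 - 189170*I*√274 ≈ -8.6867e+9 - 3.1313e+6*I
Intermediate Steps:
T(d) = √2*√d (T(d) = √(2*d) = √2*√d)
n(p, z) = p*z
(-266693 + 172108)*(n(-448, -205) + T(-548)) = (-266693 + 172108)*(-448*(-205) + √2*√(-548)) = -94585*(91840 + √2*(2*I*√137)) = -94585*(91840 + 2*I*√274) = -8686686400 - 189170*I*√274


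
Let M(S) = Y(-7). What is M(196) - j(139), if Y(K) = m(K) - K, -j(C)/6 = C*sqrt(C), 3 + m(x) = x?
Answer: -3 + 834*sqrt(139) ≈ 9829.7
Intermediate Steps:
m(x) = -3 + x
j(C) = -6*C**(3/2) (j(C) = -6*C*sqrt(C) = -6*C**(3/2))
Y(K) = -3 (Y(K) = (-3 + K) - K = -3)
M(S) = -3
M(196) - j(139) = -3 - (-6)*139**(3/2) = -3 - (-6)*139*sqrt(139) = -3 - (-834)*sqrt(139) = -3 + 834*sqrt(139)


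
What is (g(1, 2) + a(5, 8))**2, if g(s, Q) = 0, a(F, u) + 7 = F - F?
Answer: 49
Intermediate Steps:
a(F, u) = -7 (a(F, u) = -7 + (F - F) = -7 + 0 = -7)
(g(1, 2) + a(5, 8))**2 = (0 - 7)**2 = (-7)**2 = 49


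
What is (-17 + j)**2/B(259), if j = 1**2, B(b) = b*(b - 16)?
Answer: 256/62937 ≈ 0.0040676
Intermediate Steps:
B(b) = b*(-16 + b)
j = 1
(-17 + j)**2/B(259) = (-17 + 1)**2/((259*(-16 + 259))) = (-16)**2/((259*243)) = 256/62937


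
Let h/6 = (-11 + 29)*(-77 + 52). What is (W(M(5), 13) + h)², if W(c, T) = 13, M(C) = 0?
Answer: 7219969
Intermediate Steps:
h = -2700 (h = 6*((-11 + 29)*(-77 + 52)) = 6*(18*(-25)) = 6*(-450) = -2700)
(W(M(5), 13) + h)² = (13 - 2700)² = (-2687)² = 7219969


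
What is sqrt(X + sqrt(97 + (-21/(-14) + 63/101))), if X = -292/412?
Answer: sqrt(-306805276 + 2143018*sqrt(4044646))/20806 ≈ 3.0409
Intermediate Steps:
X = -73/103 (X = -292*1/412 = -73/103 ≈ -0.70874)
sqrt(X + sqrt(97 + (-21/(-14) + 63/101))) = sqrt(-73/103 + sqrt(97 + (-21/(-14) + 63/101))) = sqrt(-73/103 + sqrt(97 + (-21*(-1/14) + 63*(1/101)))) = sqrt(-73/103 + sqrt(97 + (3/2 + 63/101))) = sqrt(-73/103 + sqrt(97 + 429/202)) = sqrt(-73/103 + sqrt(20023/202)) = sqrt(-73/103 + sqrt(4044646)/202)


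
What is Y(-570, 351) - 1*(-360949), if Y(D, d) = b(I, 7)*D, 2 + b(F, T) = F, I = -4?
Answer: 364369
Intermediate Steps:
b(F, T) = -2 + F
Y(D, d) = -6*D (Y(D, d) = (-2 - 4)*D = -6*D)
Y(-570, 351) - 1*(-360949) = -6*(-570) - 1*(-360949) = 3420 + 360949 = 364369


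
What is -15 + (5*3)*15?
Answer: 210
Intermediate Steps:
-15 + (5*3)*15 = -15 + 15*15 = -15 + 225 = 210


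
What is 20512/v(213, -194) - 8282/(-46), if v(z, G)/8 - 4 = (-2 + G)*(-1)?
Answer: 221793/1150 ≈ 192.86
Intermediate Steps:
v(z, G) = 48 - 8*G (v(z, G) = 32 + 8*((-2 + G)*(-1)) = 32 + 8*(2 - G) = 32 + (16 - 8*G) = 48 - 8*G)
20512/v(213, -194) - 8282/(-46) = 20512/(48 - 8*(-194)) - 8282/(-46) = 20512/(48 + 1552) - 8282*(-1/46) = 20512/1600 + 4141/23 = 20512*(1/1600) + 4141/23 = 641/50 + 4141/23 = 221793/1150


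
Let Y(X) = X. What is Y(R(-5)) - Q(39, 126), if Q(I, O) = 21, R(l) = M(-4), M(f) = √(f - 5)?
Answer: -21 + 3*I ≈ -21.0 + 3.0*I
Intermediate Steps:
M(f) = √(-5 + f)
R(l) = 3*I (R(l) = √(-5 - 4) = √(-9) = 3*I)
Y(R(-5)) - Q(39, 126) = 3*I - 1*21 = 3*I - 21 = -21 + 3*I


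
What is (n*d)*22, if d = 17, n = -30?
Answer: -11220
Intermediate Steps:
(n*d)*22 = -30*17*22 = -510*22 = -11220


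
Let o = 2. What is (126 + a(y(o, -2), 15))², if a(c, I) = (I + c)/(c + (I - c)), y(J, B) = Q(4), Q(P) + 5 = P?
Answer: 3625216/225 ≈ 16112.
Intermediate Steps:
Q(P) = -5 + P
y(J, B) = -1 (y(J, B) = -5 + 4 = -1)
a(c, I) = (I + c)/I
(126 + a(y(o, -2), 15))² = (126 + (15 - 1)/15)² = (126 + (1/15)*14)² = (126 + 14/15)² = (1904/15)² = 3625216/225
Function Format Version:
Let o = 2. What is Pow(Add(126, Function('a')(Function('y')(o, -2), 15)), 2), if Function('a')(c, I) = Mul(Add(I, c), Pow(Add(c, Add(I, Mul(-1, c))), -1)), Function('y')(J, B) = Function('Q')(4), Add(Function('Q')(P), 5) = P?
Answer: Rational(3625216, 225) ≈ 16112.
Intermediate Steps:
Function('Q')(P) = Add(-5, P)
Function('y')(J, B) = -1 (Function('y')(J, B) = Add(-5, 4) = -1)
Function('a')(c, I) = Mul(Pow(I, -1), Add(I, c)) (Function('a')(c, I) = Mul(Add(I, c), Pow(I, -1)) = Mul(Pow(I, -1), Add(I, c)))
Pow(Add(126, Function('a')(Function('y')(o, -2), 15)), 2) = Pow(Add(126, Mul(Pow(15, -1), Add(15, -1))), 2) = Pow(Add(126, Mul(Rational(1, 15), 14)), 2) = Pow(Add(126, Rational(14, 15)), 2) = Pow(Rational(1904, 15), 2) = Rational(3625216, 225)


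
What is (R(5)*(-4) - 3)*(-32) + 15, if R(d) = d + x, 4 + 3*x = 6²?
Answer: 6349/3 ≈ 2116.3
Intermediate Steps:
x = 32/3 (x = -4/3 + (⅓)*6² = -4/3 + (⅓)*36 = -4/3 + 12 = 32/3 ≈ 10.667)
R(d) = 32/3 + d (R(d) = d + 32/3 = 32/3 + d)
(R(5)*(-4) - 3)*(-32) + 15 = ((32/3 + 5)*(-4) - 3)*(-32) + 15 = ((47/3)*(-4) - 3)*(-32) + 15 = (-188/3 - 3)*(-32) + 15 = -197/3*(-32) + 15 = 6304/3 + 15 = 6349/3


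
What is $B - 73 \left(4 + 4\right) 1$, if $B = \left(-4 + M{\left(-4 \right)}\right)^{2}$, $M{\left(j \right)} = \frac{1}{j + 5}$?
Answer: $-575$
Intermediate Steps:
$M{\left(j \right)} = \frac{1}{5 + j}$
$B = 9$ ($B = \left(-4 + \frac{1}{5 - 4}\right)^{2} = \left(-4 + 1^{-1}\right)^{2} = \left(-4 + 1\right)^{2} = \left(-3\right)^{2} = 9$)
$B - 73 \left(4 + 4\right) 1 = 9 - 73 \left(4 + 4\right) 1 = 9 - 73 \cdot 8 \cdot 1 = 9 - 584 = -575$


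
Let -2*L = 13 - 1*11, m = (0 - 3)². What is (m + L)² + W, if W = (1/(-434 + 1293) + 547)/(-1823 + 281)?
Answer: 42151559/662289 ≈ 63.645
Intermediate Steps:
m = 9 (m = (-3)² = 9)
L = -1 (L = -(13 - 1*11)/2 = -(13 - 11)/2 = -½*2 = -1)
W = -234937/662289 (W = (1/859 + 547)/(-1542) = (1/859 + 547)*(-1/1542) = (469874/859)*(-1/1542) = -234937/662289 ≈ -0.35473)
(m + L)² + W = (9 - 1)² - 234937/662289 = 8² - 234937/662289 = 64 - 234937/662289 = 42151559/662289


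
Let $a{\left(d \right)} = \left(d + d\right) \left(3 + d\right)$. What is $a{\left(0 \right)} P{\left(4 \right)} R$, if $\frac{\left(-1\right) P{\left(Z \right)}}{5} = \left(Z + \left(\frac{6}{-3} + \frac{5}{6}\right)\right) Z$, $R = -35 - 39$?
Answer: $0$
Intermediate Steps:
$R = -74$
$P{\left(Z \right)} = - 5 Z \left(- \frac{7}{6} + Z\right)$ ($P{\left(Z \right)} = - 5 \left(Z + \left(\frac{6}{-3} + \frac{5}{6}\right)\right) Z = - 5 \left(Z + \left(6 \left(- \frac{1}{3}\right) + 5 \cdot \frac{1}{6}\right)\right) Z = - 5 \left(Z + \left(-2 + \frac{5}{6}\right)\right) Z = - 5 \left(Z - \frac{7}{6}\right) Z = - 5 \left(- \frac{7}{6} + Z\right) Z = - 5 Z \left(- \frac{7}{6} + Z\right)$)
$a{\left(d \right)} = 2 d \left(3 + d\right)$
$a{\left(0 \right)} P{\left(4 \right)} R = 2 \cdot 0 \left(3 + 0\right) \frac{5}{6} \cdot 4 \left(7 - 24\right) \left(-74\right) = 2 \cdot 0 \cdot 3 \cdot \frac{5}{6} \cdot 4 \left(7 - 24\right) \left(-74\right) = 0 \cdot \frac{5}{6} \cdot 4 \left(-17\right) \left(-74\right) = 0 \left(- \frac{170}{3}\right) \left(-74\right) = 0 \left(-74\right) = 0$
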